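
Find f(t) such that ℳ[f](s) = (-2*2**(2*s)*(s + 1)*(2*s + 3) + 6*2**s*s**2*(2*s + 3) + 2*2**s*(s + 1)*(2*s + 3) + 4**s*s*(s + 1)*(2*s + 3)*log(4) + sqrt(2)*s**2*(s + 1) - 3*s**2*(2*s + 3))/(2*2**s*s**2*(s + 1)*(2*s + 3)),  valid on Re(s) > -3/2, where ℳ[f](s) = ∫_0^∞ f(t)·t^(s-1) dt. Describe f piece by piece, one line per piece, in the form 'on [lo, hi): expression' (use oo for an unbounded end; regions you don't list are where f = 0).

on [0, 1/2): t**(3/2)
on [1/2, 1): 3*t
on [1, 2): log(t)

along the cuts 1/2, 1, ℳ[f](s) splits into 3 integrals
∫ over [0, 1/2) of t**(3/2)·t^(s-1) joins the sum
on [1/2, 1) integrate f = 3*t against the kernel
∫ over [1, 2) of log(t)·t^(s-1) joins the sum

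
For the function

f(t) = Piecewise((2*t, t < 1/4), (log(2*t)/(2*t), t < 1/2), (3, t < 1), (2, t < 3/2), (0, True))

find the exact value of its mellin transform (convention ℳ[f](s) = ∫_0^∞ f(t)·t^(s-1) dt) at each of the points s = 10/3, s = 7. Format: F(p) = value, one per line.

undo the common scale on t: t on [0, 1/2); log(t)/t on [1/2, 1); 3 on [1, 2); …
the 4 pieces separated at 1/4, 1/2, 1 each add one integral
segment [0, 1/4) carries 2*t; integrate it
between 1/4 and 1/2 the integrand is log(2*t)/(2*t)·t^(s-1)
for t in [1/2, 1): the term is ∫ 3·t^(s-1)
∫ over [1, 3/2) of 2·t^(s-1) joins the sum

F(10/3) = -531*2**(2/3)/7840 + 615*2**(1/3)/163072 + 3*2**(1/3)*log(2)/448 + 3/10 + 81*12**(1/3)/80
F(7) = log(2)/49152 + 9213567/1835008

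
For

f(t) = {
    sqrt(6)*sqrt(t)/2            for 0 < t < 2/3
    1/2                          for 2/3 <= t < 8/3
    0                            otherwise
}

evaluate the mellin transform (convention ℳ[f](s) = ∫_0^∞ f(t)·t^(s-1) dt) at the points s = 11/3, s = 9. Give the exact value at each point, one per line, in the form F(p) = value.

F(11/3) = 4*3**(1/3)*(19*2**(2/3) + 6400)/7425
F(9) = 141674752/373977

remove the common scale on t first: sqrt(t) on [0, 1); 1/2 on [1, 4)
invert the power substitution to get t on [0, 1); 1/2 on [1, 2)
decompose at 2/3; ℳ[f](s) sums the 2 pieces' integrals
∫ sqrt(6)*sqrt(t)/2·t^(s-1) over [0, 2/3)
[2/3, 8/3) adds the kernel integral of 1/2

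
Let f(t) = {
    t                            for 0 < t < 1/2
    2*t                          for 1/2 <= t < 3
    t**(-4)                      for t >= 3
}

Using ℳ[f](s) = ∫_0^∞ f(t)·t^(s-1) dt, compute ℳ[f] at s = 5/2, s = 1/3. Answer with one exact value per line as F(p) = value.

F(5/2) = sqrt(2)*(-27 + 11720*sqrt(6))/1512
F(1/3) = 2**(2/3)*(-891 + 10700*6**(1/3))/4752

along the cuts 1/2, 3, ℳ[f](s) splits into 3 integrals
segment [0, 1/2) carries t; integrate it
on [1/2, 3) integrate f = 2*t against the kernel
over [3, ∞), the kernel integral of t**(-4) enters the sum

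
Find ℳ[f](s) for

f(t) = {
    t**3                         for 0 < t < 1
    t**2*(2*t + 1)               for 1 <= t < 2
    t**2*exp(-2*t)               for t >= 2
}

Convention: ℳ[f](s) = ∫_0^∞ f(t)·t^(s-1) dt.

(80*2**(2*s)*(s + 2) + 16*2**(2*s) - 8*2**s*(s + 2) - 4*2**s + (s + 2)*(s + 3)*uppergamma(s + 2, 4))/(4*2**s*(s + 2)*(s + 3))
  Re(s) > -3

undo the shared t-power: t on [0, 1); 2*t + 1 on [1, 2); exp(-2*t) on [2, ∞)
the 3 pieces separated at 1, 2 each add one integral
for t in [0, 1): the term is ∫ t**3·t^(s-1)
on [1, 2) integrate f = t**2*(2*t + 1) against the kernel
on [2, ∞) integrate f = t**2*exp(-2*t) against the kernel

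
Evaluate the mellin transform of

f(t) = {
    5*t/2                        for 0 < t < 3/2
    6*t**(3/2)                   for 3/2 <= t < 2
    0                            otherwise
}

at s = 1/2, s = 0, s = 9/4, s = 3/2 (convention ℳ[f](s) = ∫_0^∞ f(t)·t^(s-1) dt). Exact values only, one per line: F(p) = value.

breakpoints 3/2: one integral from each of the 2 segments
∫ over [0, 3/2) of 5*t/2·t^(s-1) joins the sum
segment 3/2 to 2 holds 6*t**(3/2); add its integral

F(1/2) = 5*sqrt(6)/4 + 21/4
F(0) = -3*sqrt(6) + 15/4 + 8*sqrt(2)
F(9/4) = 2**(1/4)*(-1404*3**(3/4) + 675*sqrt(2)*3**(1/4) + 6656*sqrt(2))/520
F(3/2) = 9*sqrt(6)/8 + 37/4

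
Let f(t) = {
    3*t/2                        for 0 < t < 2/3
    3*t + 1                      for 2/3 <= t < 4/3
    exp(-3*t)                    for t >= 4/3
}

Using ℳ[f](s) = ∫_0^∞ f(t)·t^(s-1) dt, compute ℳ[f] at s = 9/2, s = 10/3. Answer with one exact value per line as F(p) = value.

undo the common scale on t: t on [0, 1); 2*t + 1 on [1, 2); exp(-2*t) on [2, ∞)
along the cuts 2/3, 4/3, ℳ[f](s) splits into 3 integrals
∫ 3*t/2·t^(s-1) over [0, 2/3)
[2/3, 4/3) adds the kernel integral of (3*t + 1)
on [4/3, ∞) integrate f = exp(-3*t) against the kernel

F(9/2) = sqrt(6)*(sqrt(2)*(10395*sqrt(pi)*exp(4)*erfc(2) + 532620)/769824 + (-20480 + 770048*sqrt(2))*exp(4)/769824)*exp(-4)
F(10/3) = 6**(2/3)*(-276*2**(2/3) + 65*2**(1/3)*uppergamma(10/3, 4) + 10176)/10530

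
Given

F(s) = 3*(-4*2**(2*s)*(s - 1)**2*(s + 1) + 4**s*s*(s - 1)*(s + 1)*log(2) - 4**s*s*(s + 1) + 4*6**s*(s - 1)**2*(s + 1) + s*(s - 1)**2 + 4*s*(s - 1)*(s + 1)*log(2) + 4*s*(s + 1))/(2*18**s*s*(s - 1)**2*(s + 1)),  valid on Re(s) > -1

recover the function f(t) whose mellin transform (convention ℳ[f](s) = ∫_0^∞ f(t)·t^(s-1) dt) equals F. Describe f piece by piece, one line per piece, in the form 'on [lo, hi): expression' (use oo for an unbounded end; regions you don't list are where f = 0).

the common scale on t comes off first: 9*t on [0, 1/6); log(3*t)/t on [1/6, 2/3); 6 on [2/3, 1)
back out the shared t-power: 9*t**2 on [0, 1/6); log(3*t) on [1/6, 2/3); 6*t on [2/3, 1)
invert the common scale on t to get t**2 on [0, 1/2); log(t) on [1/2, 2); 2*t on [2, 3)
linearity at 1/18, 2/9 turns ℳ[f](s) into 3 summed integrals
∫ over [0, 1/18) of 27*t·t^(s-1) joins the sum
segment 1/18 to 2/9 holds log(9*t)/(3*t); add its integral
on [2/9, 1/3) integrate f = 6 against the kernel

on [0, 1/18): 27*t
on [1/18, 2/9): log(9*t)/(3*t)
on [2/9, 1/3): 6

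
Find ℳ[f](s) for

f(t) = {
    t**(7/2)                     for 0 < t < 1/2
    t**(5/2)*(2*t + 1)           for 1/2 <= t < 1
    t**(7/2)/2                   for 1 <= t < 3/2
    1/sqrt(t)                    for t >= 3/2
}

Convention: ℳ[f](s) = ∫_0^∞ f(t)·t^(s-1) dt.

(960*2**s*s**2 + 2304*2**s*s - 1392*2**s + 196*3**s*sqrt(6)*s**2 - 120*3**s*sqrt(6)*s - 1525*3**s*sqrt(6) - 72*sqrt(2)*s**2 - 192*sqrt(2)*s + 114*sqrt(2))/(48*2**s*(8*s**3 + 44*s**2 + 46*s - 35))
  -7/2 < Re(s) < 1/2

remove the shared t-power first: t**(3/2) on [0, 1/2); sqrt(t)*(2*t + 1) on [1/2, 1); t**(3/2)/2 on [1, 3/2); …
invert the shared t-power to get t on [0, 1/2); 2*t + 1 on [1/2, 1); t/2 on [1, 3/2); …
slice at 1/2, 1, 3/2, transform all 4 pieces, and sum them
segment [0, 1/2) carries t**(7/2); integrate it
segment [1/2, 1) carries t**(5/2)*(2*t + 1); integrate it
∫ over [1, 3/2) of t**(7/2)/2·t^(s-1) joins the sum
over [3/2, ∞), the kernel integral of 1/sqrt(t) enters the sum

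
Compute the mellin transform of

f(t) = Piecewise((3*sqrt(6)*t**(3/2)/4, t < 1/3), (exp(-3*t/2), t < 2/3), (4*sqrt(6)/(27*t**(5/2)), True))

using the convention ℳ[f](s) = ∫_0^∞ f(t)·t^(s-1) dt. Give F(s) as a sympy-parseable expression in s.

(2*2**s*(2*s - 5)*(2*s + 3)*uppergamma(s, 1/2) - 2*2**s*(2*s - 5)*(2*s + 3)*uppergamma(s, 1) - 4*2**s*(2*s + 3) + sqrt(2)*(2*s - 5))/(2*3**s*(2*s - 5)*(2*s + 3))
  -3/2 < Re(s) < 5/2

undo the common scale on t: sqrt(2)*t**(3/2)/4 on [0, 1); exp(-t/2) on [1, 2); 4*sqrt(2)/t**(5/2) on [2, ∞)
strip the common scale on t: t**(3/2) on [0, 1/2); exp(-t) on [1/2, 1); t**(-5/2) on [1, ∞)
breakpoints 1/3, 2/3: one integral from each of the 3 segments
∫ 3*sqrt(6)*t**(3/2)/4·t^(s-1) over [0, 1/3)
between 1/3 and 2/3 the integrand is exp(-3*t/2)·t^(s-1)
the [2/3, ∞) slice contributes ∫ 4*sqrt(6)/(27*t**(5/2))·t^(s-1) dt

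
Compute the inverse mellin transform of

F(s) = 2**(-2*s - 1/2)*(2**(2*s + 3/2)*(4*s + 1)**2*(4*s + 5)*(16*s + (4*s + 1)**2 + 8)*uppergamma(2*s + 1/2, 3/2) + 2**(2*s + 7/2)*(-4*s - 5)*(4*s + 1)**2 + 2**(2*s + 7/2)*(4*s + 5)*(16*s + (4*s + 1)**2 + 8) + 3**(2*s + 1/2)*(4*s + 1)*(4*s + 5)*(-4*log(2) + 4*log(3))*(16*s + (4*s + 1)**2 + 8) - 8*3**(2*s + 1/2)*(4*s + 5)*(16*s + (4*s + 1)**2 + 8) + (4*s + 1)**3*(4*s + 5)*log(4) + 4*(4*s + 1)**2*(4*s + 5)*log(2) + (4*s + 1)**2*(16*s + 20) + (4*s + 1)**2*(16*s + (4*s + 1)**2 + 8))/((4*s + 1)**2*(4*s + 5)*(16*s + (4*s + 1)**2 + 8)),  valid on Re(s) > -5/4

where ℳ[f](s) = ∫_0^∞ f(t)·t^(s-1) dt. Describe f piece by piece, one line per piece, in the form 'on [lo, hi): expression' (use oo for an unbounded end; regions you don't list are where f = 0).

the power substitution comes off first: t**(5/2) on [0, 1/2); t**(3/2)*log(t) on [1/2, 1); sqrt(t)*log(t) on [1, 3/2); …
the shared t-power comes off first: t**2 on [0, 1/2); t*log(t) on [1/2, 1); log(t) on [1, 3/2); …
breakpoints 1/4, 1, 9/4: one integral from each of the 4 segments
on [0, 1/4): add ∫ t**(5/4)·t^(s-1) dt
between 1/4 and 1 the integrand is t**(3/4)*log(sqrt(t))·t^(s-1)
on [1, 9/4) integrate f = t**(1/4)*log(sqrt(t)) against the kernel
∫ t**(1/4)*exp(-sqrt(t))·t^(s-1) over [9/4, ∞)

on [0, 1/4): t**(5/4)
on [1/4, 1): t**(3/4)*log(sqrt(t))
on [1, 9/4): t**(1/4)*log(sqrt(t))
on [9/4, oo): t**(1/4)*exp(-sqrt(t))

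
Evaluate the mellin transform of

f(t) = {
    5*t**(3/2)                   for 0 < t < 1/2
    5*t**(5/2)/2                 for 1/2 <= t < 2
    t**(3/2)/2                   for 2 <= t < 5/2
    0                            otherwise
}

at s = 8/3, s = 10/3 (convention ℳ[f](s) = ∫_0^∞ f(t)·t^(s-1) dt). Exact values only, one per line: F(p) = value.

treat the 3 regions marked off by 1/2, 2 separately and sum
on [0, 1/2): add ∫ 5*t**(3/2)·t^(s-1) dt
over [1/2, 2), the kernel integral of 5*t**(5/2)/2 enters the sum
∫ t**(3/2)/2·t^(s-1) over [2, 5/2)

F(8/3) = 3*2**(1/6)*(495*2**(2/3) + 38750*2**(2/3)*5**(1/6) + 224256)/49600
F(10/3) = 3*2**(1/6)*(111 + 8750*5**(5/6) + 52224*2**(2/3))/12992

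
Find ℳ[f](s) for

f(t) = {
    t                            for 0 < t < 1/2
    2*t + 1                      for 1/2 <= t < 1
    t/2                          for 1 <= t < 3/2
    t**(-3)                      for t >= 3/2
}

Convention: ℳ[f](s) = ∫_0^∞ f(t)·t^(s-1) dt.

(270*2**s*s**2 - 702*2**s*s - 324*2**s + 49*3**s*s**2 - 275*3**s*s - 162*s**2 + 378*s + 324)/(108*2**s*s*(s**2 - 2*s - 3))
  -1 < Re(s) < 3

split f at 1/2, 1, 3/2: ℳ[f](s) collects 4 kernel integrals
segment [0, 1/2) carries t; integrate it
for t in [1/2, 1): the term is ∫ (2*t + 1)·t^(s-1)
on [1, 3/2): add ∫ t/2·t^(s-1) dt
[3/2, ∞) adds the kernel integral of t**(-3)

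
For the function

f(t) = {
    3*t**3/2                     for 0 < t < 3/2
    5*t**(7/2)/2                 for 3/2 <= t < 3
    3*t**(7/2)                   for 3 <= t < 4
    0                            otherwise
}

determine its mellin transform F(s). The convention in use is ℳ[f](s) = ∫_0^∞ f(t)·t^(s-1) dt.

(-2*3**(s + 7/2)*(s + 3) + 3*(3/2)**(s + 3)*(2*s + 7) - 10*(3/2)**(s + 7/2)*(s + 3) + 12*4**(s + 7/2)*(s + 3))/(2*(s + 3)*(2*s + 7))
  Re(s) > -3

split f at 3/2, 3: ℳ[f](s) collects 3 kernel integrals
∫ over [0, 3/2) of 3*t**3/2·t^(s-1) joins the sum
between 3/2 and 3 the integrand is 5*t**(7/2)/2·t^(s-1)
segment [3, 4) carries 3*t**(7/2); integrate it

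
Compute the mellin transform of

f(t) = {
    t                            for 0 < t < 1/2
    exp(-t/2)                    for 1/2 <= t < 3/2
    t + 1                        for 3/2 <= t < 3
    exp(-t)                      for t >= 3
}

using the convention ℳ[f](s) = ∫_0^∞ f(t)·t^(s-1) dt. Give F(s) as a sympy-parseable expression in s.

(2*2**s*s*(s + 1)*uppergamma(s, 3) - 5*3**s*s - 2*3**s + 2*4**s*s*(s + 1)*uppergamma(s, 1/4) - 2*4**s*s*(s + 1)*uppergamma(s, 3/4) + 8*6**s*s + 2*6**s + s)/(2*2**s*s*(s + 1))
  Re(s) > -1

f breaks at 1/2, 3/2, 3 into 4 integrals to sum
the [0, 1/2) slice contributes ∫ t·t^(s-1) dt
for t in [1/2, 3/2): the term is ∫ exp(-t/2)·t^(s-1)
segment [3/2, 3) carries (t + 1); integrate it
segment 3 to ∞ holds exp(-t); add its integral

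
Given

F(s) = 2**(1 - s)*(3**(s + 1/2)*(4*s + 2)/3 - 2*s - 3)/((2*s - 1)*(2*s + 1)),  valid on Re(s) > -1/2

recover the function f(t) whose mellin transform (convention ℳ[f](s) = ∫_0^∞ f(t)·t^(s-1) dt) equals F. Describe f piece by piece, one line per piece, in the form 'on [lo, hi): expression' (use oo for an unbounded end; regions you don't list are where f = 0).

peel off the common scale on t: sqrt(t) on [0, 1); 2/sqrt(t) on [1, 3)
strip the shared t-power: t**(3/2) on [0, 1); 2*sqrt(t) on [1, 3)
decompose at 1/2; ℳ[f](s) sums the 2 pieces' integrals
segment [0, 1/2) carries sqrt(2)*sqrt(t); integrate it
[1/2, 3/2) adds the kernel integral of sqrt(2)/sqrt(t)

on [0, 1/2): sqrt(2)*sqrt(t)
on [1/2, 3/2): sqrt(2)/sqrt(t)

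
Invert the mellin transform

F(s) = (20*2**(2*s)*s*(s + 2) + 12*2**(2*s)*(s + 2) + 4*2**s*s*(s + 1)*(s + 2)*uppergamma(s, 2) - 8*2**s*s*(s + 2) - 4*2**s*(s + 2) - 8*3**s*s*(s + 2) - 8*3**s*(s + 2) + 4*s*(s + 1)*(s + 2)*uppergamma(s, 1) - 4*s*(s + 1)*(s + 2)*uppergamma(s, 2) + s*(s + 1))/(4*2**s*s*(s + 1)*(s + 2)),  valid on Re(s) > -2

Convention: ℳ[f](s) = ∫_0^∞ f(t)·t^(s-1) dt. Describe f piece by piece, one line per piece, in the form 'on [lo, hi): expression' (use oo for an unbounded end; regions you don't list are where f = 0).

split f at 1/2, 1, 3/2, 2: ℳ[f](s) collects 5 kernel integrals
∫ over [0, 1/2) of t**2·t^(s-1) joins the sum
on [1/2, 1) integrate f = exp(-2*t) against the kernel
segment [1, 3/2) carries (t + 1); integrate it
on [3/2, 2) integrate f = (t + 3) against the kernel
on [2, ∞): add ∫ exp(-t)·t^(s-1) dt

on [0, 1/2): t**2
on [1/2, 1): exp(-2*t)
on [1, 3/2): t + 1
on [3/2, 2): t + 3
on [2, oo): exp(-t)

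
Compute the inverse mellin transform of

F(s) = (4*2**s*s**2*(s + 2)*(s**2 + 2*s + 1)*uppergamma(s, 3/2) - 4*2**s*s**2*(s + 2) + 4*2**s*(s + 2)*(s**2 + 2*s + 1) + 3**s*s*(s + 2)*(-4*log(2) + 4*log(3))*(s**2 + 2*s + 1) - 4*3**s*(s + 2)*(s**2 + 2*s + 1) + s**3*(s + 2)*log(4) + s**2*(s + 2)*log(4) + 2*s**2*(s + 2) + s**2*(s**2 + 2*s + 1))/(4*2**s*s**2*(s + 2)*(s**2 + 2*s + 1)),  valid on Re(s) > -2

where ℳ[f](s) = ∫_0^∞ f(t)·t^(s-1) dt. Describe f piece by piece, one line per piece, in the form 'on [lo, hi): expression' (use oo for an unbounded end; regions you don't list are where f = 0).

on [0, 1/2): t**2
on [1/2, 1): t*log(t)
on [1, 3/2): log(t)
on [3/2, oo): exp(-t)

integrate the 4 segments split at 1/2, 1, 3/2, then add the results
∫ over [0, 1/2) of t**2·t^(s-1) joins the sum
∫ t*log(t)·t^(s-1) over [1/2, 1)
on [1, 3/2): add ∫ log(t)·t^(s-1) dt
piece [3/2, ∞): integrate exp(-t) against the kernel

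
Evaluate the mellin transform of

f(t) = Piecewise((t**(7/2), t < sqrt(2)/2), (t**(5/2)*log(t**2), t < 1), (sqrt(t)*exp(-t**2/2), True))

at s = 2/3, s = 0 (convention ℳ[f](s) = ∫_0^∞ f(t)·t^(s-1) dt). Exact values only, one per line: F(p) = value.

F(2/3) = 2**(5/12)*(-3600*2**(7/12) + 1083*sqrt(2) + 1800 + 2850*log(2) + 18050*2**(1/6)*uppergamma(7/12, 1/2))/36100
F(0) = 2**(3/4)*(-112*2**(1/4) + 25*sqrt(2) + 70*log(2) + 56 + 175*sqrt(2)*uppergamma(1/4, 1/2))/700

undo the shared t-power: t**3 on [0, sqrt(2)/2); t**2*log(t**2) on [sqrt(2)/2, 1); exp(-t**2/2) on [1, ∞)
the power substitution comes off first: t**(3/2) on [0, 1/2); t*log(t) on [1/2, 1); exp(-t/2) on [1, ∞)
breakpoints sqrt(2)/2, 1: one integral from each of the 3 segments
the [0, sqrt(2)/2) slice contributes ∫ t**(7/2)·t^(s-1) dt
segment [sqrt(2)/2, 1) carries t**(5/2)*log(t**2); integrate it
∫ over [1, ∞) of sqrt(t)*exp(-t**2/2)·t^(s-1) joins the sum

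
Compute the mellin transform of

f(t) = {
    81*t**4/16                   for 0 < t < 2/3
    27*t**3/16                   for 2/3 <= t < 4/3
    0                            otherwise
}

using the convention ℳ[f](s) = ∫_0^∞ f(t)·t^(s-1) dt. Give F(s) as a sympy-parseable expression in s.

the common scale on t comes off first: t**4 on [0, 1); t**3/2 on [1, 2)
reversing the shared t-power: t**2 on [0, 1); t/2 on [1, 2)
undo the shared t-power: t on [0, 1); 1/2 on [1, 2)
decompose at 2/3; ℳ[f](s) sums the 2 pieces' integrals
on [0, 2/3): add ∫ 81*t**4/16·t^(s-1) dt
segment [2/3, 4/3) carries 27*t**3/16; integrate it

(2**(s + 3)*(s + 4) + s + 2)/(2*(3/2)**s*(s + 3)*(s + 4))
  Re(s) > -4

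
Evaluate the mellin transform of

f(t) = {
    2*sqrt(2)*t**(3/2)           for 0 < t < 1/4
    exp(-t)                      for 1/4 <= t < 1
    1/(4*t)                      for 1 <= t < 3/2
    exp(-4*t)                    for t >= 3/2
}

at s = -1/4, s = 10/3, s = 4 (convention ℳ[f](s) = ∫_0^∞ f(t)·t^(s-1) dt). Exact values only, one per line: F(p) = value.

reversing the common scale on t: t**(3/2) on [0, 1/2); exp(-t/2) on [1/2, 2); 1/(2*t) on [2, 3); …
treat the 4 regions marked off by 1/4, 1, 3/2 separately and sum
between 0 and 1/4 the integrand is 2*sqrt(2)*t**(3/2)·t^(s-1)
on [1/4, 1): add ∫ exp(-t)·t^(s-1) dt
∫ 1/(4*t)·t^(s-1) over [1, 3/2)
segment 3/2 to ∞ holds exp(-4*t); add its integral

F(-1/4) = -uppergamma(-1/4, 1) - 2*2**(1/4)*3**(3/4)/45 + sqrt(2)*uppergamma(-1/4, 6) + 3/5 + uppergamma(-1/4, 1/4)
F(10/3) = -uppergamma(10/3, 1) - 3/28 + 3*2**(5/6)/7424 + 2**(1/3)*uppergamma(10/3, 6)/128 + 27*12**(1/3)/224 + uppergamma(10/3, 1/4)
F(4) = -16*exp(-1) + sqrt(2)/5632 + 183*exp(-6)/128 + 19/96 + 493*exp(-1/4)/64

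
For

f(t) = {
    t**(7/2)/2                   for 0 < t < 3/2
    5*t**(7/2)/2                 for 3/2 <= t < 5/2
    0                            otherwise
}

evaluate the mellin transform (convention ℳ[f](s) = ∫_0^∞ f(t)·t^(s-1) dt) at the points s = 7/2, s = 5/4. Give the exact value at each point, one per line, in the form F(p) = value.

F(7/2) = 381877/1792
F(5/4) = 2**(1/4)*(-324*3**(3/4) + 3125*5**(3/4))/304

linearity at 3/2 turns ℳ[f](s) into 2 summed integrals
piece [0, 3/2): integrate t**(7/2)/2 against the kernel
[3/2, 5/2) adds the kernel integral of 5*t**(7/2)/2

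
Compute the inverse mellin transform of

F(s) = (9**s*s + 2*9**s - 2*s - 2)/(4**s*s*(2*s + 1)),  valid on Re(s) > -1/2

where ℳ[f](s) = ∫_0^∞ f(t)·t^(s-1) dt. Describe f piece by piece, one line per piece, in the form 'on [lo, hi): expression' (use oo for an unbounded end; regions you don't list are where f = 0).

on [0, 1/4): sqrt(t)
on [1/4, 9/4): 2 - sqrt(t)

reversing the power substitution: t on [0, 1/2); 2 - t on [1/2, 3/2)
cuts at 1/4: linearity sums the 2 kernel integrals
the [0, 1/4) slice contributes ∫ sqrt(t)·t^(s-1) dt
piece [1/4, 9/4): integrate (2 - sqrt(t)) against the kernel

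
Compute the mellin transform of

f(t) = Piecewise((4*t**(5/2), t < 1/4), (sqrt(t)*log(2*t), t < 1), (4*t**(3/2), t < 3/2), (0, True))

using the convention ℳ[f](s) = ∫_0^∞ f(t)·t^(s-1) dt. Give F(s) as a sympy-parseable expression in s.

back out the shared t-power: 4*t**2 on [0, 1/4); log(2*t) on [1/4, 1); 4*t on [1, 3/2)
undo the common scale on t: t**2 on [0, 1/2); log(t) on [1/2, 2); 2*t on [2, 3)
split f at 1/4, 1: ℳ[f](s) collects 3 kernel integrals
the [0, 1/4) slice contributes ∫ 4*t**(5/2)·t^(s-1) dt
over [1/4, 1), the kernel integral of sqrt(t)*log(2*t) enters the sum
over [1, 3/2), the kernel integral of 4*t**(3/2) enters the sum

(-32*2**(2*s)*(2*s + 1)**2*(2*s + 5) - 16*2**(2*s)*(2*s + 3)*(2*s + 5) + 8*4**s*(2*s + 1)*(2*s + 3)*(2*s + 5)*log(2) + 24*6**(s + 1/2)*(2*s + 1)**2*(2*s + 5) + (2*s + 1)**2*(2*s + 3) + 4*(2*s + 1)*(2*s + 3)*(2*s + 5)*log(2) + 8*(2*s + 3)*(2*s + 5))/(4*2**(2*s)*(2*s + 1)**2*(2*s + 3)*(2*s + 5))
  Re(s) > -5/2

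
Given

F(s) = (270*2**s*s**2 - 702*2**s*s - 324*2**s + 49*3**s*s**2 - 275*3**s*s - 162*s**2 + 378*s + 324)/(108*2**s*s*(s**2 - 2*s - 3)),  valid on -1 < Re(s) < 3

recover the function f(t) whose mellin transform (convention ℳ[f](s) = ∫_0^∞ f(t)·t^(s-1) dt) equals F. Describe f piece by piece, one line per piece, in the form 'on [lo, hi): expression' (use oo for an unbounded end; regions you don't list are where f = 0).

on [0, 1/2): t
on [1/2, 1): 2*t + 1
on [1, 3/2): t/2
on [3/2, oo): t**(-3)

f breaks at 1/2, 1, 3/2 into 4 integrals to sum
over [0, 1/2), the kernel integral of t enters the sum
for t in [1/2, 1): the term is ∫ (2*t + 1)·t^(s-1)
for t in [1, 3/2): the term is ∫ t/2·t^(s-1)
segment 3/2 to ∞ holds t**(-3); add its integral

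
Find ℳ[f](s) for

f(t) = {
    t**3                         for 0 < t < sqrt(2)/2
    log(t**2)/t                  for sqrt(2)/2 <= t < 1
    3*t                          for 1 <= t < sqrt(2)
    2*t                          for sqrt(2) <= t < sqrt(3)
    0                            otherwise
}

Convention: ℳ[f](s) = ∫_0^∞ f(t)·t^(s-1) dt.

back out the shared t-power: t**2 on [0, sqrt(2)/2); log(t**2)/t**2 on [sqrt(2)/2, 1); 3 on [1, sqrt(2)); …
remove the power substitution first: t on [0, 1/2); log(t)/t on [1/2, 1); 3 on [1, 2); …
along the cuts sqrt(2)/2, 1, sqrt(2), ℳ[f](s) splits into 4 integrals
on [0, sqrt(2)/2) integrate f = t**3 against the kernel
on [sqrt(2)/2, 1) integrate f = log(t**2)/t against the kernel
over [1, sqrt(2)), the kernel integral of 3*t enters the sum
for t in [sqrt(2), sqrt(3)): the term is ∫ 2*t·t^(s-1)

2**(-s/2 - 3/2)*(-3*2**(s/2 + 3/2)*(s + 3)*(4*s - (s + 1)**2) + 2**(s/2 + 5/2)*(s + 1)*(s + 3) + 2**(s + 2)*(s + 3)*(4*s - (s + 1)**2) + 4*6**(s/2 + 1/2)*(s + 3)*(4*s - (s + 1)**2) - 4*(s + 1)**2*(s + 3)*log(2) - 8*(s + 1)*(s + 3) + 8*(s + 1)*(s + 3)*log(2) + (s + 1)*(4*s - (s + 1)**2))/((s + 1)*(s + 3)*(4*s - (s + 1)**2))
  Re(s) > -3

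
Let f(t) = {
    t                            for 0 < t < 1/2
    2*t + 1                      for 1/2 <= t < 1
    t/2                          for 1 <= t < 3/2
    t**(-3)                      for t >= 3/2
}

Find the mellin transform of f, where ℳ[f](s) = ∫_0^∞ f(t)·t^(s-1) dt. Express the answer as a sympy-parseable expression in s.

(270*2**s*s**2 - 702*2**s*s - 324*2**s + 49*3**s*s**2 - 275*3**s*s - 162*s**2 + 378*s + 324)/(108*2**s*s*(s**2 - 2*s - 3))
  -1 < Re(s) < 3

slice at 1/2, 1, 3/2, transform all 4 pieces, and sum them
∫ t·t^(s-1) over [0, 1/2)
the [1/2, 1) slice contributes ∫ (2*t + 1)·t^(s-1) dt
segment 1 to 3/2 holds t/2; add its integral
∫ over [3/2, ∞) of t**(-3)·t^(s-1) joins the sum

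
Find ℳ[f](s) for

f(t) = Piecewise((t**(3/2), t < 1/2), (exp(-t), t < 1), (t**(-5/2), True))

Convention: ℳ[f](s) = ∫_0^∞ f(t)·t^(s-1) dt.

(2*2**s*(2*s - 5)*(2*s + 3)*uppergamma(s, 1/2) - 2*2**s*(2*s - 5)*(2*s + 3)*uppergamma(s, 1) - 4*2**s*(2*s + 3) + sqrt(2)*(2*s - 5))/(2*2**s*(2*s - 5)*(2*s + 3))
  -3/2 < Re(s) < 5/2

decompose at 1/2, 1; ℳ[f](s) sums the 3 pieces' integrals
the [0, 1/2) slice contributes ∫ t**(3/2)·t^(s-1) dt
for t in [1/2, 1): the term is ∫ exp(-t)·t^(s-1)
∫ over [1, ∞) of t**(-5/2)·t^(s-1) joins the sum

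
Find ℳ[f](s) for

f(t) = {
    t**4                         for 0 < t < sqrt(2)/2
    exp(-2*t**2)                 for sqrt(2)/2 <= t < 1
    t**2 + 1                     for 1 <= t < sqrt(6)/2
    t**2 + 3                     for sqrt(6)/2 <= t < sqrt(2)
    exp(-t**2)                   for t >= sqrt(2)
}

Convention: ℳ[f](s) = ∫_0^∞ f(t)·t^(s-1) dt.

reversing the power substitution: t**2 on [0, 1/2); exp(-2*t) on [1/2, 1); t + 1 on [1, 3/2); …
cuts at sqrt(2)/2, 1, sqrt(6)/2, sqrt(2): linearity sums the 5 kernel integrals
the [0, sqrt(2)/2) slice contributes ∫ t**4·t^(s-1) dt
∫ exp(-2*t**2)·t^(s-1) over [sqrt(2)/2, 1)
the [1, sqrt(6)/2) slice contributes ∫ (t**2 + 1)·t^(s-1) dt
for t in [sqrt(6)/2, sqrt(2)): the term is ∫ (t**2 + 3)·t^(s-1)
segment sqrt(2) to ∞ holds exp(-t**2); add its integral

(sqrt(2)/2)**s*(2*2**(s/2)*s*(s + 2)*(s + 4)*uppergamma(s/2, 2) - 8*2**(s/2)*s*(s + 4) - 8*2**(s/2)*(s + 4) + 20*2**s*s*(s + 4) + 24*2**s*(s + 4) - 8*3**(s/2)*s*(s + 4) - 16*3**(s/2)*(s + 4) + 2*s*(s + 2)*(s + 4)*uppergamma(s/2, 1) - 2*s*(s + 2)*(s + 4)*uppergamma(s/2, 2) + s*(s + 2))/(4*s*(s + 2)*(s + 4))
  Re(s) > -4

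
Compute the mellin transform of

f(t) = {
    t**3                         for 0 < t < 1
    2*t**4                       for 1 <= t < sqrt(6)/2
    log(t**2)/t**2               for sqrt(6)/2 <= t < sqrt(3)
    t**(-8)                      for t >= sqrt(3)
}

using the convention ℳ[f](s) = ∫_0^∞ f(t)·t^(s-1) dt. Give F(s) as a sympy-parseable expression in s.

the power substitution comes off first: t**(3/2) on [0, 1); 2*t**2 on [1, 3/2); log(t)/t on [3/2, 3); …
f breaks at 1, sqrt(6)/2, sqrt(3) into 4 integrals to sum
on [0, 1): add ∫ t**3·t^(s-1) dt
on [1, sqrt(6)/2) integrate f = 2*t**4 against the kernel
∫ over [sqrt(6)/2, sqrt(3)) of log(t**2)/t**2·t^(s-1) joins the sum
segment [sqrt(3), ∞) carries t**(-8); integrate it

(324*2**(s/2)*(s/2 - 4)*(s/2 + 2)*(s**2/4 - s + 1) - 324*2**(s/2)*(s/2 - 4)*(s + 3)*(s**2/4 - s + 1) - 54*3**(s/2)*s*(s/2 - 4)*(s/2 + 2)*(s + 3)*log(3) + 54*3**(s/2)*s*(s/2 - 4)*(s/2 + 2)*(s + 3)*log(2) - 108*3**(s/2)*(s/2 - 4)*(s/2 + 2)*(s + 3)*log(2) + 108*3**(s/2)*(s/2 - 4)*(s/2 + 2)*(s + 3) + 108*3**(s/2)*(s/2 - 4)*(s/2 + 2)*(s + 3)*log(3) + 729*3**(s/2)*(s/2 - 4)*(s + 3)*(s**2/4 - s + 1) + 27*6**(s/2)*s*(s/2 - 4)*(s/2 + 2)*(s + 3)*log(3) - 54*6**(s/2)*(s/2 - 4)*(s/2 + 2)*(s + 3)*log(3) - 54*6**(s/2)*(s/2 - 4)*(s/2 + 2)*(s + 3) - 2*6**(s/2)*(s/2 + 2)*(s + 3)*(s**2/4 - s + 1))/(324*2**(s/2)*(s/2 - 4)*(s/2 + 2)*(s + 3)*(s**2/4 - s + 1))
  -3 < Re(s) < 8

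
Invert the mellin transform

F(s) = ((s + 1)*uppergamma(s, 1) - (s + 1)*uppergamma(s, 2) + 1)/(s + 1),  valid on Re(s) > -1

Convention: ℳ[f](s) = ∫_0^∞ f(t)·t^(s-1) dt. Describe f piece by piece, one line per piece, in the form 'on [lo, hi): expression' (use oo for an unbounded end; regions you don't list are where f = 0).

summing 2 kernel integrals split by 1 yields ℳ[f](s)
over [0, 1), the kernel integral of t enters the sum
segment [1, 2) carries exp(-t); integrate it

on [0, 1): t
on [1, 2): exp(-t)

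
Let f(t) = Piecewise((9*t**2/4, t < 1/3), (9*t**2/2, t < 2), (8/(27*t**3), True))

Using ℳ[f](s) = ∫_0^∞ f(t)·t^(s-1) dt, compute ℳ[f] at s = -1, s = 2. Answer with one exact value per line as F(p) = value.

invert the common scale on t to get t**2 on [0, 1/2); 2*t**2 on [1/2, 3); t**(-3) on [3, ∞)
undo the shared t-power: t on [0, 1/2); 2*t on [1/2, 3); t**(-4) on [3, ∞)
decompose at 1/3, 2; ℳ[f](s) sums the 3 pieces' integrals
for t in [0, 1/3): the term is ∫ 9*t**2/4·t^(s-1)
segment [1/3, 2) carries 9*t**2/2; integrate it
between 2 and ∞ the integrand is 8/(27*t**3)·t^(s-1)

F(-1) = 1783/216
F(2) = 7837/432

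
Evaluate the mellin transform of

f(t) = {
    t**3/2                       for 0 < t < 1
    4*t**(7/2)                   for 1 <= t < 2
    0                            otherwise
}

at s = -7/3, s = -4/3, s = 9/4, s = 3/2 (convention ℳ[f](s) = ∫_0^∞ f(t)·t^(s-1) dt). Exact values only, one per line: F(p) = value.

F(-7/3) = -75/28 + 48*2**(1/6)/7
F(-4/3) = -201/130 + 96*2**(1/6)/13
F(9/4) = -290/483 + 512*2**(3/4)/23
F(3/2) = 1121/45

breakpoints 1: one integral from each of the 2 segments
∫ t**3/2·t^(s-1) over [0, 1)
on [1, 2) integrate f = 4*t**(7/2) against the kernel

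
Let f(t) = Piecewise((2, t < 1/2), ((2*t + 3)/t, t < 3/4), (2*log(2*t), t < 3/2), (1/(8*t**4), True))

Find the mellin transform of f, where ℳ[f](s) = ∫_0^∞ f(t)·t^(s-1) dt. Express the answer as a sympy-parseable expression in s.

2**(2 - 2*s)*(-162*2**(s - 1)*(s - 4)*(s - 1)*(2*s + (s - 1)**2 - 1) - 162*2**(s - 1)*(s - 4)*(2*s + (s - 1)**2 - 1) - 81*3**(s - 1)*s*(s - 4)*(s - 1)**2*log(3) + 81*3**(s - 1)*s*(s - 4)*(s - 1)**2*log(2) - 81*3**(s - 1)*s*(s - 4)*(s - 1)*log(3) + 81*3**(s - 1)*s*(s - 4)*(s - 1)*log(2) + 81*3**(s - 1)*s*(s - 4)*(s - 1) + 243*3**(s - 1)*(s - 4)*(s - 1)*(2*s + (s - 1)**2 - 1) + 162*3**(s - 1)*(s - 4)*(2*s + (s - 1)**2 - 1) + 162*6**(s - 1)*s*(s - 4)*(s - 1)**2*log(3) - 162*6**(s - 1)*s*(s - 4)*(s - 1) + 162*6**(s - 1)*s*(s - 4)*(s - 1)*log(3) - 2*6**(s - 1)*s*(s - 1)*(2*s + (s - 1)**2 - 1))/(54*s*(s - 4)*(s - 1)*(2*s + (s - 1)**2 - 1))
  0 < Re(s) < 4

reversing the shared t-power: 2*t on [0, 1/2); 2*t + 3 on [1/2, 3/4); 2*t*log(2*t) on [3/4, 3/2); …
invert the common scale on t to get t on [0, 1); t + 3 on [1, 3/2); t*log(t) on [3/2, 3); …
integrate the 4 segments split at 1/2, 3/4, 3/2, then add the results
for t in [0, 1/2): the term is ∫ 2·t^(s-1)
for t in [1/2, 3/4): the term is ∫ (2*t + 3)/t·t^(s-1)
between 3/4 and 3/2 the integrand is 2*log(2*t)·t^(s-1)
for t in [3/2, ∞): the term is ∫ 1/(8*t**4)·t^(s-1)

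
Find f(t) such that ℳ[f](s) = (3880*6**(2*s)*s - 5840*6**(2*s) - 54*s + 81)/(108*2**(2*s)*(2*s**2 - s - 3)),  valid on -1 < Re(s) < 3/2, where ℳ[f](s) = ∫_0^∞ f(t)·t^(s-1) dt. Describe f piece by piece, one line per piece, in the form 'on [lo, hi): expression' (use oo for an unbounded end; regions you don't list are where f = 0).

on [0, 1/4): t
on [1/4, 9): 2*t
on [9, oo): t**(-3/2)

remove the power substitution first: t**2 on [0, 1/2); 2*t**2 on [1/2, 3); t**(-3) on [3, ∞)
reversing the shared t-power: t on [0, 1/2); 2*t on [1/2, 3); t**(-4) on [3, ∞)
slice at 1/4, 9, transform all 3 pieces, and sum them
∫ over [0, 1/4) of t·t^(s-1) joins the sum
segment 1/4 to 9 holds 2*t; add its integral
segment [9, ∞) carries t**(-3/2); integrate it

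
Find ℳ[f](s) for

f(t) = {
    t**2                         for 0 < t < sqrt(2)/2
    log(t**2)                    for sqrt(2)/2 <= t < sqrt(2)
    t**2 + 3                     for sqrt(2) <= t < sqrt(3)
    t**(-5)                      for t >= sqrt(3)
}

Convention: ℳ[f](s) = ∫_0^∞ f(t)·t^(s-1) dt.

(-135*2**s*s**2*(s - 5)/2 + 27*2**s*s*(s/2 + 1)*(s - 5)*log(2) - 81*2**s*s*(s - 5) - 54*2**s*(s/2 + 1)*(s - 5) - sqrt(3)*6**(s/2)*s**2*(s/2 + 1) + 81*6**(s/2)*s**2*(s - 5) + 81*6**(s/2)*s*(s - 5) + 27*s**2*(s - 5)/4 + 27*s*(s/2 + 1)*(s - 5)*log(2) + (s - 5)*(27*s + 54))/(27*2**(s/2)*s**2*(s/2 + 1)*(s - 5))
  -2 < Re(s) < 5

strip the power substitution: t on [0, 1/2); log(t) on [1/2, 2); t + 3 on [2, 3); …
linearity at sqrt(2)/2, sqrt(2), sqrt(3) turns ℳ[f](s) into 4 summed integrals
over [0, sqrt(2)/2), the kernel integral of t**2 enters the sum
over [sqrt(2)/2, sqrt(2)), the kernel integral of log(t**2) enters the sum
[sqrt(2), sqrt(3)) adds the kernel integral of (t**2 + 3)
for t in [sqrt(3), ∞): the term is ∫ t**(-5)·t^(s-1)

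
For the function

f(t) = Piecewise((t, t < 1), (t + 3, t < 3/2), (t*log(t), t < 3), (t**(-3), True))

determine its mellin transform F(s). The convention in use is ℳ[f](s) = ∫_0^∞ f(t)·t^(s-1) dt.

(-162*2**s*s*(s - 3)*(s**2 + 2*s + 1) - 162*2**s*(s - 3)*(s**2 + 2*s + 1) - 81*3**s*s**2*(s - 3)*(s + 1)*log(3) + 81*3**s*s**2*(s - 3)*(s + 1)*log(2) - 81*3**s*s*(s - 3)*(s + 1)*log(3) + 81*3**s*s*(s - 3)*(s + 1)*log(2) + 81*3**s*s*(s - 3)*(s + 1) + 243*3**s*s*(s - 3)*(s**2 + 2*s + 1) + 162*3**s*(s - 3)*(s**2 + 2*s + 1) + 162*6**s*s**2*(s - 3)*(s + 1)*log(3) - 162*6**s*s*(s - 3)*(s + 1) + 162*6**s*s*(s - 3)*(s + 1)*log(3) - 2*6**s*s*(s + 1)*(s**2 + 2*s + 1))/(54*2**s*s*(s - 3)*(s + 1)*(s**2 + 2*s + 1))
  -1 < Re(s) < 3

summing 4 kernel integrals split by 1, 3/2, 3 yields ℳ[f](s)
between 0 and 1 the integrand is t·t^(s-1)
between 1 and 3/2 the integrand is (t + 3)·t^(s-1)
between 3/2 and 3 the integrand is t*log(t)·t^(s-1)
over [3, ∞), the kernel integral of t**(-3) enters the sum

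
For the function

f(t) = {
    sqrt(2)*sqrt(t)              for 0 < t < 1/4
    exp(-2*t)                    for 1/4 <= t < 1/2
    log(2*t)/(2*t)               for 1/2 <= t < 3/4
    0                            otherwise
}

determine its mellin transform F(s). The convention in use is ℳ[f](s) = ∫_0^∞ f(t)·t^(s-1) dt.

(2**s*(2*s + 1)*(s**2 - 2*s + 1)*uppergamma(s, 1/2) - 2**s*(2*s + 1)*(s**2 - 2*s + 1)*uppergamma(s, 1) + 2**s*(2*s + 1) + 3**s*s*(2*s + 1)*(-2*log(2) + 2*log(3))/3 - 2*3**s*(2*s + 1)/3 + 3**s*(2*s + 1)*(-2*log(3) + 2*log(2))/3 + sqrt(2)*(s**2 - 2*s + 1))/(4**s*(2*s + 1)*(s**2 - 2*s + 1))
  Re(s) > -1/2

invert the common scale on t to get sqrt(t) on [0, 1/2); exp(-t) on [1/2, 1); log(t)/t on [1, 3/2)
along the cuts 1/4, 1/2, ℳ[f](s) splits into 3 integrals
between 0 and 1/4 the integrand is sqrt(2)*sqrt(t)·t^(s-1)
the [1/4, 1/2) slice contributes ∫ exp(-2*t)·t^(s-1) dt
on [1/2, 3/4): add ∫ log(2*t)/(2*t)·t^(s-1) dt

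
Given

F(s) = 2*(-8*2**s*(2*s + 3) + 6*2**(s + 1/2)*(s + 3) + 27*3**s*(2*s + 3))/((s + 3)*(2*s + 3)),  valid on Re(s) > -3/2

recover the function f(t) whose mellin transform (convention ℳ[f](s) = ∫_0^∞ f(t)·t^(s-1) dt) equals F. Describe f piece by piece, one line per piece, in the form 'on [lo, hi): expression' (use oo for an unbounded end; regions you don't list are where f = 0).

on [0, 2): 3*t**(3/2)
on [2, 3): 2*t**3

split f at 2: ℳ[f](s) collects 2 kernel integrals
segment 0 to 2 holds 3*t**(3/2); add its integral
segment 2 to 3 holds 2*t**3; add its integral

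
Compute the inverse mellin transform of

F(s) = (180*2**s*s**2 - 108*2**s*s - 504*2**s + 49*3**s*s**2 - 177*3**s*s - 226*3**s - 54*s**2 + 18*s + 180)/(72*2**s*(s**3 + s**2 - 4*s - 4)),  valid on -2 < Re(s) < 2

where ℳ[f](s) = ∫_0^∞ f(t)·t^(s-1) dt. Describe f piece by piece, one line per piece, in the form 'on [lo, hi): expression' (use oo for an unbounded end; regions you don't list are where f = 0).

on [0, 1/2): t**2
on [1/2, 1): t*(2*t + 1)
on [1, 3/2): t**2/2
on [3/2, oo): t**(-2)

remove the shared t-power first: t on [0, 1/2); 2*t + 1 on [1/2, 1); t/2 on [1, 3/2); …
slice at 1/2, 1, 3/2, transform all 4 pieces, and sum them
for t in [0, 1/2): the term is ∫ t**2·t^(s-1)
∫ over [1/2, 1) of t*(2*t + 1)·t^(s-1) joins the sum
over [1, 3/2), the kernel integral of t**2/2 enters the sum
piece [3/2, ∞): integrate t**(-2) against the kernel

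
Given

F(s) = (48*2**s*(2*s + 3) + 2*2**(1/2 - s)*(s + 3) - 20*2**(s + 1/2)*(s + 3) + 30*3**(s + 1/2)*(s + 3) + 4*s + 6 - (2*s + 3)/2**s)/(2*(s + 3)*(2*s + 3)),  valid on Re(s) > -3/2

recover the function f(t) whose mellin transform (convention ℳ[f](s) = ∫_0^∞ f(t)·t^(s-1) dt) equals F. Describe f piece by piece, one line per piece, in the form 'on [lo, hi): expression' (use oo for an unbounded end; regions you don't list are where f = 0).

integrate the 4 segments split at 1/2, 1, 2, then add the results
between 0 and 1/2 the integrand is 2*t**(3/2)·t^(s-1)
segment [1/2, 1) carries 4*t**3; integrate it
the [1, 2) slice contributes ∫ 3*t**3·t^(s-1) dt
segment [2, 3) carries 5*t**(3/2)/2; integrate it

on [0, 1/2): 2*t**(3/2)
on [1/2, 1): 4*t**3
on [1, 2): 3*t**3
on [2, 3): 5*t**(3/2)/2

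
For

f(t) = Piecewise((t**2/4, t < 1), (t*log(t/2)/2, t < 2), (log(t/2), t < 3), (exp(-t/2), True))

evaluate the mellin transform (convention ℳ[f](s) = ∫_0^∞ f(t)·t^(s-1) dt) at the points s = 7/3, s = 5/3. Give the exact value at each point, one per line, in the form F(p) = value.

undo the common scale on t: t**2 on [0, 1/2); t*log(t) on [1/2, 1); log(t) on [1, 3/2); …
f breaks at 1, 2, 3 into 4 integrals to sum
piece [0, 1): integrate t**2/4 against the kernel
∫ t*log(t/2)/2·t^(s-1) over [1, 2)
∫ over [2, 3) of log(t/2)·t^(s-1) joins the sum
on [3, ∞): add ∫ exp(-t/2)·t^(s-1) dt

F(7/3) = -81*3**(1/3)/49 + 267/2600 + 459*2**(1/3)/1225 + log(2**(3/20 - 27*3**(1/3)/7)*3**(27*3**(1/3)/7)) + 4*2**(1/3)*uppergamma(7/3, 3/2)
F(5/3) = -27*3**(2/3)/25 + 195/1408 + 351*2**(2/3)/800 + 2*2**(2/3)*uppergamma(5/3, 3/2) + log(2**(3/16 - 9*3**(2/3)/5)*3**(9*3**(2/3)/5))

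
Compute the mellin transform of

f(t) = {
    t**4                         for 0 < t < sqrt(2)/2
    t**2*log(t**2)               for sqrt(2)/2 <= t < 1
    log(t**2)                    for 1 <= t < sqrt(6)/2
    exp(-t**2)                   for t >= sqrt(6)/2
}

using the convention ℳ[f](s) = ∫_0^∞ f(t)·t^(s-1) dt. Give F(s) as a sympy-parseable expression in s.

undo the power substitution: t**2 on [0, 1/2); t*log(t) on [1/2, 1); log(t) on [1, 3/2); …
slice at sqrt(2)/2, 1, sqrt(6)/2, transform all 4 pieces, and sum them
the [0, sqrt(2)/2) slice contributes ∫ t**4·t^(s-1) dt
[sqrt(2)/2, 1) adds the kernel integral of t**2*log(t**2)
[1, sqrt(6)/2) adds the kernel integral of log(t**2)
∫ over [sqrt(6)/2, ∞) of exp(-t**2)·t^(s-1) joins the sum

(sqrt(2)/2)**s*(2*2**(s/2)*s**2*(s + 4)*(s**2 + 4*s + 4)*uppergamma(s/2, 3/2) - 8*2**(s/2)*s**2*(s + 4) + 8*2**(s/2)*(s + 4)*(s**2 + 4*s + 4) + 3**(s/2)*s*(s + 4)*(-4*log(2) + 4*log(3))*(s**2 + 4*s + 4) - 8*3**(s/2)*(s + 4)*(s**2 + 4*s + 4) + s**3*(s + 4)*log(4) + 4*s**2*(s + 4)*log(2) + 4*s**2*(s + 4) + s**2*(s**2 + 4*s + 4))/(4*s**2*(s + 4)*(s**2 + 4*s + 4))
  Re(s) > -4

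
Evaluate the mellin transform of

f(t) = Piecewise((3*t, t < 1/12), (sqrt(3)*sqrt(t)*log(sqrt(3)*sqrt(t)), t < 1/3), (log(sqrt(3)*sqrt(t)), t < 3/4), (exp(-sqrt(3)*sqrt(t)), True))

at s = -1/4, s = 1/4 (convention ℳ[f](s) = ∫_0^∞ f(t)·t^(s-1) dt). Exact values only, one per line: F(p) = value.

F(-1/4) = sqrt(2)*3**(1/4)*(2*sqrt(2)*(-3*sqrt(pi)*exp(3/2)*erfc(sqrt(6)/2) + sqrt(6)) + (-8*sqrt(3) + log(2**(6 + 4*sqrt(3))/3**(4*sqrt(3))) + 13)*exp(3/2))*exp(-3/2)/3
F(1/4) = sqrt(2)*3**(3/4)*(-360*sqrt(3) + 90*sqrt(2)*sqrt(pi)*erfc(sqrt(6)/2) + 29 + log(2**(30 - 180*sqrt(3))*3**(180*sqrt(3))) + 320*sqrt(2))/270

peel off the common scale on t: 3*t/2 on [0, 1/6); sqrt(6)*sqrt(t)*log(sqrt(6)*sqrt(t)/2)/2 on [1/6, 2/3); log(sqrt(6)*sqrt(t)/2) on [2/3, 3/2); …
the common scale on t comes off first: t on [0, 1/4); sqrt(t)*log(sqrt(t)) on [1/4, 1); log(sqrt(t)) on [1, 9/4); …
invert the power substitution to get t**2 on [0, 1/2); t*log(t) on [1/2, 1); log(t) on [1, 3/2); …
summing 4 kernel integrals split by 1/12, 1/3, 3/4 yields ℳ[f](s)
[0, 1/12) adds the kernel integral of 3*t
∫ sqrt(3)*sqrt(t)*log(sqrt(3)*sqrt(t))·t^(s-1) over [1/12, 1/3)
over [1/3, 3/4), the kernel integral of log(sqrt(3)*sqrt(t)) enters the sum
∫ over [3/4, ∞) of exp(-sqrt(3)*sqrt(t))·t^(s-1) joins the sum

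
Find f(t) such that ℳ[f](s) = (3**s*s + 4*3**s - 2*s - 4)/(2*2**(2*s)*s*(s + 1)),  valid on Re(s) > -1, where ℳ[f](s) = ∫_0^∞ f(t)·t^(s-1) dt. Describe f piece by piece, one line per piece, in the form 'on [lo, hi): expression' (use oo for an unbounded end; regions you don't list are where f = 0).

invert the common scale on t to get t on [0, 1/2); 2 - t on [1/2, 3/2)
split f at 1/4: ℳ[f](s) collects 2 kernel integrals
over [0, 1/4), the kernel integral of 2*t enters the sum
[1/4, 3/4) adds the kernel integral of (2 - 2*t)

on [0, 1/4): 2*t
on [1/4, 3/4): 2 - 2*t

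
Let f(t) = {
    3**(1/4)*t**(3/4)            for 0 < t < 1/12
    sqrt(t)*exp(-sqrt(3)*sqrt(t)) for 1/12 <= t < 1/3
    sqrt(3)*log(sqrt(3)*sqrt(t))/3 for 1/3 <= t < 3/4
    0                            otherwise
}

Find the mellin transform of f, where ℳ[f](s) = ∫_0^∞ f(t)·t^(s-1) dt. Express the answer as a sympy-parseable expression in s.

3**(-s - 1/2)*(2**(2*s + 1)*(-4*s - 3) + 2**(2*s + 1)*(4*s + 3)*(4*s - (2*s + 1)**2 + 1)*uppergamma(2*s + 1, 1/2) - 2**(2*s + 1)*(4*s + 3)*(4*s - (2*s + 1)**2 + 1)*uppergamma(2*s + 1, 1) + 9**s*(2*s + 1)*(4*s + 3)*(-2*log(3) + 2*log(2)) + 9**s*(4*s + 3)*(-2*log(2) + 2*log(3)) + 9**s*(8*s + 6) + sqrt(2)*(4*s - (2*s + 1)**2 + 1))/(4**s*(4*s + 3)*(4*s - (2*s + 1)**2 + 1))
  Re(s) > -3/4

back out the shared t-power: 3**(1/4)*t**(1/4) on [0, 1/12); exp(-sqrt(3)*sqrt(t)) on [1/12, 1/3); sqrt(3)*log(sqrt(3)*sqrt(t))/(3*sqrt(t)) on [1/3, 3/4)
strip the common scale on t: t**(1/4) on [0, 1/4); exp(-sqrt(t)) on [1/4, 1); log(sqrt(t))/sqrt(t) on [1, 9/4)
reversing the power substitution: sqrt(t) on [0, 1/2); exp(-t) on [1/2, 1); log(t)/t on [1, 3/2)
along the cuts 1/12, 1/3, ℳ[f](s) splits into 3 integrals
[0, 1/12) adds the kernel integral of 3**(1/4)*t**(3/4)
piece [1/12, 1/3): integrate sqrt(t)*exp(-sqrt(3)*sqrt(t)) against the kernel
between 1/3 and 3/4 the integrand is sqrt(3)*log(sqrt(3)*sqrt(t))/3·t^(s-1)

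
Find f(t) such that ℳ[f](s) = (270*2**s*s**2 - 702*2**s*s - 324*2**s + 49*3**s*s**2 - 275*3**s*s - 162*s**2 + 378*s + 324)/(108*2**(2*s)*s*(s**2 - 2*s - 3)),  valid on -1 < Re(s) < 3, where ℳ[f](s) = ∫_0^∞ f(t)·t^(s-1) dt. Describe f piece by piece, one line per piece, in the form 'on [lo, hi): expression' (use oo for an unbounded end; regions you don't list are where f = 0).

invert the common scale on t to get t on [0, 1/2); 2*t + 1 on [1/2, 1); t/2 on [1, 3/2); …
treat the 4 regions marked off by 1/4, 1/2, 3/4 separately and sum
piece [0, 1/4): integrate 2*t against the kernel
segment [1/4, 1/2) carries (4*t + 1); integrate it
segment 1/2 to 3/4 holds t; add its integral
for t in [3/4, ∞): the term is ∫ 1/(8*t**3)·t^(s-1)

on [0, 1/4): 2*t
on [1/4, 1/2): 4*t + 1
on [1/2, 3/4): t
on [3/4, oo): 1/(8*t**3)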